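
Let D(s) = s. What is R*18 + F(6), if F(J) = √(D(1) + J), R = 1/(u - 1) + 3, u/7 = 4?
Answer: 164/3 + √7 ≈ 57.312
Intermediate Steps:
u = 28 (u = 7*4 = 28)
R = 82/27 (R = 1/(28 - 1) + 3 = 1/27 + 3 = 82/27 ≈ 3.0370)
F(J) = √(1 + J)
R*18 + F(6) = (82/27)*18 + √(1 + 6) = 164/3 + √7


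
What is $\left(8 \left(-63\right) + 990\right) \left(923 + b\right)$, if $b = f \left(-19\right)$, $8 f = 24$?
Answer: $420876$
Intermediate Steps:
$f = 3$ ($f = \frac{1}{8} \cdot 24 = 3$)
$b = -57$ ($b = 3 \left(-19\right) = -57$)
$\left(8 \left(-63\right) + 990\right) \left(923 + b\right) = \left(8 \left(-63\right) + 990\right) \left(923 - 57\right) = \left(-504 + 990\right) 866 = 486 \cdot 866 = 420876$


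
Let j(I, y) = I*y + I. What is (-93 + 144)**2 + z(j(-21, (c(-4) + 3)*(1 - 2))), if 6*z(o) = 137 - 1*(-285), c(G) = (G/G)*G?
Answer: 8014/3 ≈ 2671.3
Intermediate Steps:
c(G) = G (c(G) = 1*G = G)
j(I, y) = I + I*y
z(o) = 211/3 (z(o) = (137 - 1*(-285))/6 = (137 + 285)/6 = (1/6)*422 = 211/3)
(-93 + 144)**2 + z(j(-21, (c(-4) + 3)*(1 - 2))) = (-93 + 144)**2 + 211/3 = 51**2 + 211/3 = 2601 + 211/3 = 8014/3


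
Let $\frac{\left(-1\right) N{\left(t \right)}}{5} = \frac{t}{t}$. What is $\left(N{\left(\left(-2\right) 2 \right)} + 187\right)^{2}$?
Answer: $33124$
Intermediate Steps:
$N{\left(t \right)} = -5$ ($N{\left(t \right)} = - 5 \frac{t}{t} = \left(-5\right) 1 = -5$)
$\left(N{\left(\left(-2\right) 2 \right)} + 187\right)^{2} = \left(-5 + 187\right)^{2} = 182^{2} = 33124$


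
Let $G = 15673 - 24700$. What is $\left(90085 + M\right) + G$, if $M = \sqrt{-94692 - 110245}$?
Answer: $81058 + i \sqrt{204937} \approx 81058.0 + 452.7 i$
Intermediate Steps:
$M = i \sqrt{204937}$ ($M = \sqrt{-204937} = i \sqrt{204937} \approx 452.7 i$)
$G = -9027$ ($G = 15673 - 24700 = -9027$)
$\left(90085 + M\right) + G = \left(90085 + i \sqrt{204937}\right) - 9027 = 81058 + i \sqrt{204937}$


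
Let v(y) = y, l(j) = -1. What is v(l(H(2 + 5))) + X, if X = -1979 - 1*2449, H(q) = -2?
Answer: -4429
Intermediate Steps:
X = -4428 (X = -1979 - 2449 = -4428)
v(l(H(2 + 5))) + X = -1 - 4428 = -4429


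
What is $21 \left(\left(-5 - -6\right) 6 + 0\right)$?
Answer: $126$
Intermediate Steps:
$21 \left(\left(-5 - -6\right) 6 + 0\right) = 21 \left(\left(-5 + 6\right) 6 + 0\right) = 21 \left(1 \cdot 6 + 0\right) = 21 \left(6 + 0\right) = 21 \cdot 6 = 126$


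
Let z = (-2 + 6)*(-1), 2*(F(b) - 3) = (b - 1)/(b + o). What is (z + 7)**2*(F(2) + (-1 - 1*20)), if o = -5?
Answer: -327/2 ≈ -163.50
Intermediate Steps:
F(b) = 3 + (-1 + b)/(2*(-5 + b)) (F(b) = 3 + ((b - 1)/(b - 5))/2 = 3 + ((-1 + b)/(-5 + b))/2 = 3 + (-1 + b)/(2*(-5 + b)))
z = -4 (z = 4*(-1) = -4)
(z + 7)**2*(F(2) + (-1 - 1*20)) = (-4 + 7)**2*((-31 + 7*2)/(2*(-5 + 2)) + (-1 - 1*20)) = 3**2*((1/2)*(-31 + 14)/(-3) + (-1 - 20)) = 9*((1/2)*(-1/3)*(-17) - 21) = 9*(17/6 - 21) = 9*(-109/6) = -327/2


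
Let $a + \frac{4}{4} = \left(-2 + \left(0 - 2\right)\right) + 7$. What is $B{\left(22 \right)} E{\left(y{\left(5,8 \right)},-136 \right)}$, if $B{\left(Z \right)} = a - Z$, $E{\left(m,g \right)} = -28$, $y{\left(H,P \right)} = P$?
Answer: $560$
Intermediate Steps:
$a = 2$ ($a = -1 + \left(\left(-2 + \left(0 - 2\right)\right) + 7\right) = -1 + \left(\left(-2 - 2\right) + 7\right) = -1 + \left(-4 + 7\right) = -1 + 3 = 2$)
$B{\left(Z \right)} = 2 - Z$
$B{\left(22 \right)} E{\left(y{\left(5,8 \right)},-136 \right)} = \left(2 - 22\right) \left(-28\right) = \left(-20\right) \left(-28\right) = 560$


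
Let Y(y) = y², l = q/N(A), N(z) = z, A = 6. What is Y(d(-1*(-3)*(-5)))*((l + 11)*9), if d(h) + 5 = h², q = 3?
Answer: 5009400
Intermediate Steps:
l = ½ (l = 3/6 = 3*(⅙) = ½ ≈ 0.50000)
d(h) = -5 + h²
Y(d(-1*(-3)*(-5)))*((l + 11)*9) = (-5 + (-1*(-3)*(-5))²)²*((½ + 11)*9) = (-5 + (3*(-5))²)²*((23/2)*9) = (-5 + (-15)²)²*(207/2) = (-5 + 225)²*(207/2) = 220²*(207/2) = 48400*(207/2) = 5009400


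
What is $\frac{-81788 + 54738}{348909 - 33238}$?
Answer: $- \frac{27050}{315671} \approx -0.08569$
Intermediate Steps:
$\frac{-81788 + 54738}{348909 - 33238} = - \frac{27050}{315671}$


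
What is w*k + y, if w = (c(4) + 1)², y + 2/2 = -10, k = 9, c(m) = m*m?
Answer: 2590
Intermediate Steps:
c(m) = m²
y = -11 (y = -1 - 10 = -11)
w = 289 (w = (4² + 1)² = (16 + 1)² = 17² = 289)
w*k + y = 289*9 - 11 = 2601 - 11 = 2590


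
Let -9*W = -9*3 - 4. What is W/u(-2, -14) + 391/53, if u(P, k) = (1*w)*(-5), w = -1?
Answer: 19238/2385 ≈ 8.0663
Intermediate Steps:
u(P, k) = 5 (u(P, k) = (1*(-1))*(-5) = -1*(-5) = 5)
W = 31/9 (W = -(-9*3 - 4)/9 = -(-27 - 4)/9 = -⅑*(-31) = 31/9 ≈ 3.4444)
W/u(-2, -14) + 391/53 = (31/9)/5 + 391/53 = (31/9)*(⅕) + 391*(1/53) = 31/45 + 391/53 = 19238/2385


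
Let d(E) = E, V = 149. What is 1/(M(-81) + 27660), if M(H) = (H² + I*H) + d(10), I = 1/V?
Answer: 149/5100338 ≈ 2.9214e-5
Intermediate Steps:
I = 1/149 ≈ 0.0067114
M(H) = 10 + H² + H/149 (M(H) = (H² + H/149) + 10 = 10 + H² + H/149)
1/(M(-81) + 27660) = 1/((10 + (-81)² + (1/149)*(-81)) + 27660) = 1/((10 + 6561 - 81/149) + 27660) = 1/(978998/149 + 27660) = 1/(5100338/149) = 149/5100338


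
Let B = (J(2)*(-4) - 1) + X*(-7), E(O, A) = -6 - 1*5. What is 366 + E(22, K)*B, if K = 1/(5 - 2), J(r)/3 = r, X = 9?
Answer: 1334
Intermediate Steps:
J(r) = 3*r
K = 1/3 ≈ 0.33333
E(O, A) = -11 (E(O, A) = -6 - 5 = -11)
B = -88 (B = ((3*2)*(-4) - 1) + 9*(-7) = (6*(-4) - 1) - 63 = (-24 - 1) - 63 = -25 - 63 = -88)
366 + E(22, K)*B = 366 - 11*(-88) = 366 + 968 = 1334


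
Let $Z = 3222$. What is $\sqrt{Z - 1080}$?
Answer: $3 \sqrt{238} \approx 46.282$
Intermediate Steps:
$\sqrt{Z - 1080} = \sqrt{3222 - 1080} = \sqrt{2142} = 3 \sqrt{238}$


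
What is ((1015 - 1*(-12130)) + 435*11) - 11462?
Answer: 6468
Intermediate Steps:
((1015 - 1*(-12130)) + 435*11) - 11462 = ((1015 + 12130) + 4785) - 11462 = (13145 + 4785) - 11462 = 17930 - 11462 = 6468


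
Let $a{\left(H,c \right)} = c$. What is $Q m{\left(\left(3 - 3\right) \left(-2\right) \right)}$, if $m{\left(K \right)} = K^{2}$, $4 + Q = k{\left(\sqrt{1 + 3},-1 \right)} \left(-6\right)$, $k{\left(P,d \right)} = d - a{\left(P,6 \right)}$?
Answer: $0$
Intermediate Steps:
$k{\left(P,d \right)} = -6 + d$ ($k{\left(P,d \right)} = d - 6 = -6 + d$)
$Q = 38$ ($Q = -4 + \left(-6 - 1\right) \left(-6\right) = -4 - -42 = -4 + 42 = 38$)
$Q m{\left(\left(3 - 3\right) \left(-2\right) \right)} = 38 \left(\left(3 - 3\right) \left(-2\right)\right)^{2} = 38 \left(0 \left(-2\right)\right)^{2} = 38 \cdot 0^{2} = 38 \cdot 0 = 0$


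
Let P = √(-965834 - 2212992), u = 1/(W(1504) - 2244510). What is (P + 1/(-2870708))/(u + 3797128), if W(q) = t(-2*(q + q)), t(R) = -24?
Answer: -1122267/12233210524279701254 + 15711738*I*√64874/8522782898351 ≈ -9.1739e-14 + 0.00046955*I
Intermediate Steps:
W(q) = -24
u = -1/2244534 (u = 1/(-24 - 2244510) = 1/(-2244534) = -1/2244534 ≈ -4.4553e-7)
P = 7*I*√64874 (P = √(-3178826) = 7*I*√64874 ≈ 1782.9*I)
(P + 1/(-2870708))/(u + 3797128) = (7*I*√64874 + 1/(-2870708))/(-1/2244534 + 3797128) = (7*I*√64874 - 1/2870708)/(8522782898351/2244534) = (-1/2870708 + 7*I*√64874)*(2244534/8522782898351) = -1122267/12233210524279701254 + 15711738*I*√64874/8522782898351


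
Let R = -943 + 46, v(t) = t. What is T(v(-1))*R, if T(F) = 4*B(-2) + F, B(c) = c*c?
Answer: -13455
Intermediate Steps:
B(c) = c²
R = -897
T(F) = 16 + F (T(F) = 4*(-2)² + F = 4*4 + F = 16 + F)
T(v(-1))*R = (16 - 1)*(-897) = 15*(-897) = -13455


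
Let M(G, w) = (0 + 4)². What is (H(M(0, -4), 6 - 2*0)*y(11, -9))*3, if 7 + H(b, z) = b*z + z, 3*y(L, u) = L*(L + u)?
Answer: 2090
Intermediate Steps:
M(G, w) = 16 (M(G, w) = 4² = 16)
y(L, u) = L*(L + u)/3 (y(L, u) = (L*(L + u))/3 = L*(L + u)/3)
H(b, z) = -7 + z + b*z (H(b, z) = -7 + (b*z + z) = -7 + (z + b*z) = -7 + z + b*z)
(H(M(0, -4), 6 - 2*0)*y(11, -9))*3 = ((-7 + (6 - 2*0) + 16*(6 - 2*0))*((⅓)*11*(11 - 9)))*3 = ((-7 + (6 + 0) + 16*(6 + 0))*((⅓)*11*2))*3 = ((-7 + 6 + 16*6)*(22/3))*3 = ((-7 + 6 + 96)*(22/3))*3 = (95*(22/3))*3 = (2090/3)*3 = 2090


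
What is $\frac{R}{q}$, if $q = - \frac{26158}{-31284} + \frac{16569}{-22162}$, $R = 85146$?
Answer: $\frac{95832929898}{99625} \approx 9.6194 \cdot 10^{5}$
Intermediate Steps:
$q = \frac{99625}{1125513}$ ($q = \left(-26158\right) \left(- \frac{1}{31284}\right) + 16569 \left(- \frac{1}{22162}\right) = \frac{1189}{1422} - \frac{2367}{3166} = \frac{99625}{1125513} \approx 0.088515$)
$\frac{R}{q} = \frac{85146}{\frac{99625}{1125513}} = 85146 \cdot \frac{1125513}{99625} = \frac{95832929898}{99625}$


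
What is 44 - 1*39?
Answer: 5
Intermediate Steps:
44 - 1*39 = 44 - 39 = 5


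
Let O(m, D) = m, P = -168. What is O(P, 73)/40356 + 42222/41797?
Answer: 141407428/140563311 ≈ 1.0060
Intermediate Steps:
O(P, 73)/40356 + 42222/41797 = -168/40356 + 42222/41797 = -168*1/40356 + 42222*(1/41797) = -14/3363 + 42222/41797 = 141407428/140563311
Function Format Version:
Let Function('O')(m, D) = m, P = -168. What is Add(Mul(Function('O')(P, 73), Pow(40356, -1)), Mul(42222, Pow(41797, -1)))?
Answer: Rational(141407428, 140563311) ≈ 1.0060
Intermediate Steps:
Add(Mul(Function('O')(P, 73), Pow(40356, -1)), Mul(42222, Pow(41797, -1))) = Add(Mul(-168, Pow(40356, -1)), Mul(42222, Pow(41797, -1))) = Add(Mul(-168, Rational(1, 40356)), Mul(42222, Rational(1, 41797))) = Add(Rational(-14, 3363), Rational(42222, 41797)) = Rational(141407428, 140563311)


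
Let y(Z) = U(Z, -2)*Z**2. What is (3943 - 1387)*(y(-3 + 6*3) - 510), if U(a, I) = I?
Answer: -2453760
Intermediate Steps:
y(Z) = -2*Z**2
(3943 - 1387)*(y(-3 + 6*3) - 510) = (3943 - 1387)*(-2*(-3 + 6*3)**2 - 510) = 2556*(-2*(-3 + 18)**2 - 510) = 2556*(-2*15**2 - 510) = 2556*(-2*225 - 510) = 2556*(-450 - 510) = 2556*(-960) = -2453760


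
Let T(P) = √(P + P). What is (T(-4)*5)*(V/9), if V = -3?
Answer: -10*I*√2/3 ≈ -4.714*I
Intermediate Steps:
T(P) = √2*√P (T(P) = √(2*P) = √2*√P)
(T(-4)*5)*(V/9) = ((√2*√(-4))*5)*(-3/9) = ((√2*(2*I))*5)*(-3*⅑) = ((2*I*√2)*5)*(-⅓) = (10*I*√2)*(-⅓) = -10*I*√2/3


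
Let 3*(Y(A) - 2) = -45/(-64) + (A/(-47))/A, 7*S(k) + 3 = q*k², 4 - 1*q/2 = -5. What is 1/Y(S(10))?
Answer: 9024/20099 ≈ 0.44898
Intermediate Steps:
q = 18 (q = 8 - 2*(-5) = 8 + 10 = 18)
S(k) = -3/7 + 18*k²/7 (S(k) = -3/7 + (18*k²)/7 = -3/7 + 18*k²/7)
Y(A) = 20099/9024 (Y(A) = 2 + (-45/(-64) + (A/(-47))/A)/3 = 2 + (-45*(-1/64) + (A*(-1/47))/A)/3 = 2 + (45/64 + (-A/47)/A)/3 = 2 + (45/64 - 1/47)/3 = 2 + (⅓)*(2051/3008) = 2 + 2051/9024 = 20099/9024)
1/Y(S(10)) = 1/(20099/9024) = 9024/20099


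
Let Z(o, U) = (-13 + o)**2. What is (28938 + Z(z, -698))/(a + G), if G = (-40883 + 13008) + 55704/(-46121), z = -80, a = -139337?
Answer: -1733550027/7712040356 ≈ -0.22478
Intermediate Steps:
G = -1285678579/46121 (G = -27875 + 55704*(-1/46121) = -27875 - 55704/46121 = -1285678579/46121 ≈ -27876.)
(28938 + Z(z, -698))/(a + G) = (28938 + (-13 - 80)**2)/(-139337 - 1285678579/46121) = (28938 + (-93)**2)/(-7712040356/46121) = (28938 + 8649)*(-46121/7712040356) = 37587*(-46121/7712040356) = -1733550027/7712040356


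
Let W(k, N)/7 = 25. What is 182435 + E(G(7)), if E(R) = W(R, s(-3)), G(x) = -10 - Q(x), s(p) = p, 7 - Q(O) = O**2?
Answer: 182610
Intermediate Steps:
Q(O) = 7 - O**2
W(k, N) = 175 (W(k, N) = 7*25 = 175)
G(x) = -17 + x**2 (G(x) = -10 - (7 - x**2) = -10 + (-7 + x**2) = -17 + x**2)
E(R) = 175
182435 + E(G(7)) = 182435 + 175 = 182610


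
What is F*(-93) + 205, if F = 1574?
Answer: -146177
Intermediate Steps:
F*(-93) + 205 = 1574*(-93) + 205 = -146382 + 205 = -146177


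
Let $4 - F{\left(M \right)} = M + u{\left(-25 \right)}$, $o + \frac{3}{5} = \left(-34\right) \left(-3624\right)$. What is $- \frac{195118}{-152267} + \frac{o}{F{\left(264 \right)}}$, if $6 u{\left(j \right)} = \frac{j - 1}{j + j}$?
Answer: $- \frac{2806633758236}{5940392471} \approx -472.47$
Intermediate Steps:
$o = \frac{616077}{5}$ ($o = - \frac{3}{5} - -123216 = - \frac{3}{5} + 123216 = \frac{616077}{5} \approx 1.2322 \cdot 10^{5}$)
$u{\left(j \right)} = \frac{-1 + j}{12 j}$ ($u{\left(j \right)} = \frac{\left(j - 1\right) \frac{1}{j + j}}{6} = \frac{\left(-1 + j\right) \frac{1}{2 j}}{6} = \frac{\frac{1}{2} \frac{1}{j} \left(-1 + j\right)}{6} = \frac{-1 + j}{12 j}$)
$F{\left(M \right)} = \frac{587}{150} - M$ ($F{\left(M \right)} = 4 - \left(M + \frac{-1 - 25}{12 \left(-25\right)}\right) = 4 - \left(M + \frac{1}{12} \left(- \frac{1}{25}\right) \left(-26\right)\right) = 4 - \left(M + \frac{13}{150}\right) = 4 - \left(\frac{13}{150} + M\right) = \frac{587}{150} - M$)
$- \frac{195118}{-152267} + \frac{o}{F{\left(264 \right)}} = - \frac{195118}{-152267} + \frac{616077}{5 \left(\frac{587}{150} - 264\right)} = \left(-195118\right) \left(- \frac{1}{152267}\right) + \frac{616077}{5 \left(\frac{587}{150} - 264\right)} = \frac{195118}{152267} + \frac{616077}{5 \left(- \frac{39013}{150}\right)} = \frac{195118}{152267} + \frac{616077}{5} \left(- \frac{150}{39013}\right) = \frac{195118}{152267} - \frac{18482310}{39013} = - \frac{2806633758236}{5940392471}$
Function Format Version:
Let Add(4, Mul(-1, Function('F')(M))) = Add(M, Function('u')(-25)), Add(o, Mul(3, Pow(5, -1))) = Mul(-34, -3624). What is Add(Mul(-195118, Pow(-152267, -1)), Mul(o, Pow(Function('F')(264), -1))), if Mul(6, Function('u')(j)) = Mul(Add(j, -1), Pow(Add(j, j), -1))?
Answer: Rational(-2806633758236, 5940392471) ≈ -472.47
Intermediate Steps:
o = Rational(616077, 5) (o = Add(Rational(-3, 5), Mul(-34, -3624)) = Add(Rational(-3, 5), 123216) = Rational(616077, 5) ≈ 1.2322e+5)
Function('u')(j) = Mul(Rational(1, 12), Pow(j, -1), Add(-1, j)) (Function('u')(j) = Mul(Rational(1, 6), Mul(Add(j, -1), Pow(Add(j, j), -1))) = Mul(Rational(1, 6), Mul(Add(-1, j), Pow(Mul(2, j), -1))) = Mul(Rational(1, 6), Mul(Add(-1, j), Mul(Rational(1, 2), Pow(j, -1)))) = Mul(Rational(1, 6), Mul(Rational(1, 2), Pow(j, -1), Add(-1, j))) = Mul(Rational(1, 12), Pow(j, -1), Add(-1, j)))
Function('F')(M) = Add(Rational(587, 150), Mul(-1, M)) (Function('F')(M) = Add(4, Mul(-1, Add(M, Mul(Rational(1, 12), Pow(-25, -1), Add(-1, -25))))) = Add(4, Mul(-1, Add(M, Mul(Rational(1, 12), Rational(-1, 25), -26)))) = Add(4, Mul(-1, Add(M, Rational(13, 150)))) = Add(4, Mul(-1, Add(Rational(13, 150), M))) = Add(4, Add(Rational(-13, 150), Mul(-1, M))) = Add(Rational(587, 150), Mul(-1, M)))
Add(Mul(-195118, Pow(-152267, -1)), Mul(o, Pow(Function('F')(264), -1))) = Add(Mul(-195118, Pow(-152267, -1)), Mul(Rational(616077, 5), Pow(Add(Rational(587, 150), Mul(-1, 264)), -1))) = Add(Mul(-195118, Rational(-1, 152267)), Mul(Rational(616077, 5), Pow(Add(Rational(587, 150), -264), -1))) = Add(Rational(195118, 152267), Mul(Rational(616077, 5), Pow(Rational(-39013, 150), -1))) = Add(Rational(195118, 152267), Mul(Rational(616077, 5), Rational(-150, 39013))) = Add(Rational(195118, 152267), Rational(-18482310, 39013)) = Rational(-2806633758236, 5940392471)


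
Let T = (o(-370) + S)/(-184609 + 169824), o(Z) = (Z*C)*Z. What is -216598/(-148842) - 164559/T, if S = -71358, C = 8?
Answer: 181177532401873/76195345482 ≈ 2377.8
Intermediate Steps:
o(Z) = 8*Z² (o(Z) = (Z*8)*Z = (8*Z)*Z = 8*Z²)
T = -1023842/14785 (T = (8*(-370)² - 71358)/(-184609 + 169824) = (8*136900 - 71358)/(-14785) = (1095200 - 71358)*(-1/14785) = 1023842*(-1/14785) = -1023842/14785 ≈ -69.249)
-216598/(-148842) - 164559/T = -216598/(-148842) - 164559/(-1023842/14785) = -216598*(-1/148842) - 164559*(-14785/1023842) = 108299/74421 + 2433004815/1023842 = 181177532401873/76195345482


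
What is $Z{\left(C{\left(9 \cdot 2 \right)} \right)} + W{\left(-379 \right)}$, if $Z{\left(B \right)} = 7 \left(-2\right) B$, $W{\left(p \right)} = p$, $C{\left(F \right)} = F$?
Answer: $-631$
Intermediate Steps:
$Z{\left(B \right)} = - 14 B$
$Z{\left(C{\left(9 \cdot 2 \right)} \right)} + W{\left(-379 \right)} = - 14 \cdot 9 \cdot 2 - 379 = \left(-14\right) 18 - 379 = -252 - 379 = -631$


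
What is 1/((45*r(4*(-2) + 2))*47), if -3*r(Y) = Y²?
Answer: -1/25380 ≈ -3.9401e-5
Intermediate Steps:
r(Y) = -Y²/3
1/((45*r(4*(-2) + 2))*47) = 1/((45*(-(4*(-2) + 2)²/3))*47) = 1/((45*(-(-8 + 2)²/3))*47) = 1/((45*(-⅓*(-6)²))*47) = 1/((45*(-⅓*36))*47) = 1/((45*(-12))*47) = 1/(-540*47) = 1/(-25380) = -1/25380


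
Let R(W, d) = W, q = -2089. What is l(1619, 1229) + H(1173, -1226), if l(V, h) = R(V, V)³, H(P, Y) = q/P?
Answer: 4977812777918/1173 ≈ 4.2437e+9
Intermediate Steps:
H(P, Y) = -2089/P
l(V, h) = V³
l(1619, 1229) + H(1173, -1226) = 1619³ - 2089/1173 = 4243659659 - 2089*1/1173 = 4243659659 - 2089/1173 = 4977812777918/1173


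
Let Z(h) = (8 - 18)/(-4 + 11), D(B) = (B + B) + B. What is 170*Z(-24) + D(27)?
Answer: -1133/7 ≈ -161.86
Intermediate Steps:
D(B) = 3*B (D(B) = 2*B + B = 3*B)
Z(h) = -10/7
170*Z(-24) + D(27) = 170*(-10/7) + 3*27 = -1700/7 + 81 = -1133/7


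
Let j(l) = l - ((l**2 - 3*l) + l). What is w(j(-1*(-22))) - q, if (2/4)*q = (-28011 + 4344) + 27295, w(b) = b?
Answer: -7674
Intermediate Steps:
j(l) = -l**2 + 3*l (j(l) = l - (l**2 - 2*l) = l + (-l**2 + 2*l) = -l**2 + 3*l)
q = 7256 (q = 2*((-28011 + 4344) + 27295) = 2*(-23667 + 27295) = 2*3628 = 7256)
w(j(-1*(-22))) - q = (-1*(-22))*(3 - (-1)*(-22)) - 1*7256 = 22*(3 - 1*22) - 7256 = 22*(3 - 22) - 7256 = 22*(-19) - 7256 = -418 - 7256 = -7674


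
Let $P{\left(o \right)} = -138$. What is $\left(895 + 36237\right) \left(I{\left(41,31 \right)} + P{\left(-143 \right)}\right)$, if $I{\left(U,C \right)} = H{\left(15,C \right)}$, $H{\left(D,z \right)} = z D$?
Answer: $12142164$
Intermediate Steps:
$H{\left(D,z \right)} = D z$
$I{\left(U,C \right)} = 15 C$
$\left(895 + 36237\right) \left(I{\left(41,31 \right)} + P{\left(-143 \right)}\right) = \left(895 + 36237\right) \left(15 \cdot 31 - 138\right) = 37132 \left(465 - 138\right) = 37132 \cdot 327 = 12142164$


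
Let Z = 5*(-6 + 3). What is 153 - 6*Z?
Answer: 243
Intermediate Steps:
Z = -15 (Z = 5*(-3) = -15)
153 - 6*Z = 153 - 6*(-15) = 153 + 90 = 243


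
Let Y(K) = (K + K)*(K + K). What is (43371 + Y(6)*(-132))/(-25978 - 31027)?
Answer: -24363/57005 ≈ -0.42738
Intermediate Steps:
Y(K) = 4*K² (Y(K) = (2*K)*(2*K) = 4*K²)
(43371 + Y(6)*(-132))/(-25978 - 31027) = (43371 + (4*6²)*(-132))/(-25978 - 31027) = (43371 + (4*36)*(-132))/(-57005) = (43371 + 144*(-132))*(-1/57005) = (43371 - 19008)*(-1/57005) = 24363*(-1/57005) = -24363/57005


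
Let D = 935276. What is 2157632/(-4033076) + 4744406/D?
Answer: 2139571068303/471504898622 ≈ 4.5378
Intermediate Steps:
2157632/(-4033076) + 4744406/D = 2157632/(-4033076) + 4744406/935276 = 2157632*(-1/4033076) + 4744406*(1/935276) = -539408/1008269 + 2372203/467638 = 2139571068303/471504898622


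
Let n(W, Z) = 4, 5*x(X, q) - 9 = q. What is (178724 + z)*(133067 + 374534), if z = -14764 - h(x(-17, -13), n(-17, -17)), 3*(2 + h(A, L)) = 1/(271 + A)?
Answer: 337320143693581/4053 ≈ 8.3227e+10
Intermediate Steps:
x(X, q) = 9/5 + q/5
h(A, L) = -2 + 1/(3*(271 + A))
z = -59830391/4053 (z = -14764 - (-1625 - 6*(9/5 + (1/5)*(-13)))/(3*(271 + (9/5 + (1/5)*(-13)))) = -14764 - (-1625 - 6*(9/5 - 13/5))/(3*(271 + (9/5 - 13/5))) = -14764 - (-1625 - 6*(-4/5))/(3*(271 - 4/5)) = -14764 - (-1625 + 24/5)/(3*1351/5) = -14764 - 5*(-8101)/(3*1351*5) = -14764 - 1*(-8101/4053) = -14764 + 8101/4053 = -59830391/4053 ≈ -14762.)
(178724 + z)*(133067 + 374534) = (178724 - 59830391/4053)*(133067 + 374534) = (664537981/4053)*507601 = 337320143693581/4053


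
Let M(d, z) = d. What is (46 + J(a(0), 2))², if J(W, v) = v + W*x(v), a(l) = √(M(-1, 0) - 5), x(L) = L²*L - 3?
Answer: 2154 + 480*I*√6 ≈ 2154.0 + 1175.8*I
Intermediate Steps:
x(L) = -3 + L³ (x(L) = L³ - 3 = -3 + L³)
a(l) = I*√6 (a(l) = √(-1 - 5) = √(-6) = I*√6)
J(W, v) = v + W*(-3 + v³)
(46 + J(a(0), 2))² = (46 + (2 + (I*√6)*(-3 + 2³)))² = (46 + (2 + (I*√6)*(-3 + 8)))² = (46 + (2 + (I*√6)*5))² = (46 + (2 + 5*I*√6))² = (48 + 5*I*√6)²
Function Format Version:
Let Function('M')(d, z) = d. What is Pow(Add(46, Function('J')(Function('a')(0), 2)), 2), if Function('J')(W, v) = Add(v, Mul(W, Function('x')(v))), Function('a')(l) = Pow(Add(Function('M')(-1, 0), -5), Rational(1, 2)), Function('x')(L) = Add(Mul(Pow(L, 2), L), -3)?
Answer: Add(2154, Mul(480, I, Pow(6, Rational(1, 2)))) ≈ Add(2154.0, Mul(1175.8, I))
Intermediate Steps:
Function('x')(L) = Add(-3, Pow(L, 3)) (Function('x')(L) = Add(Pow(L, 3), -3) = Add(-3, Pow(L, 3)))
Function('a')(l) = Mul(I, Pow(6, Rational(1, 2))) (Function('a')(l) = Pow(Add(-1, -5), Rational(1, 2)) = Pow(-6, Rational(1, 2)) = Mul(I, Pow(6, Rational(1, 2))))
Function('J')(W, v) = Add(v, Mul(W, Add(-3, Pow(v, 3))))
Pow(Add(46, Function('J')(Function('a')(0), 2)), 2) = Pow(Add(46, Add(2, Mul(Mul(I, Pow(6, Rational(1, 2))), Add(-3, Pow(2, 3))))), 2) = Pow(Add(46, Add(2, Mul(Mul(I, Pow(6, Rational(1, 2))), Add(-3, 8)))), 2) = Pow(Add(46, Add(2, Mul(Mul(I, Pow(6, Rational(1, 2))), 5))), 2) = Pow(Add(46, Add(2, Mul(5, I, Pow(6, Rational(1, 2))))), 2) = Pow(Add(48, Mul(5, I, Pow(6, Rational(1, 2)))), 2)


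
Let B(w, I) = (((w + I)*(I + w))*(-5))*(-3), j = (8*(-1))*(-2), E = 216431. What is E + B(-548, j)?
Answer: 4461791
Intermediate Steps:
j = 16 (j = -8*(-2) = 16)
B(w, I) = 15*(I + w)**2 (B(w, I) = (((I + w)*(I + w))*(-5))*(-3) = ((I + w)**2*(-5))*(-3) = -5*(I + w)**2*(-3) = 15*(I + w)**2)
E + B(-548, j) = 216431 + 15*(16 - 548)**2 = 216431 + 15*(-532)**2 = 216431 + 15*283024 = 216431 + 4245360 = 4461791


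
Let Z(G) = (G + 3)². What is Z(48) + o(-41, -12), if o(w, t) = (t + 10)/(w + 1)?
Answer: 52021/20 ≈ 2601.1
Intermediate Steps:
Z(G) = (3 + G)²
o(w, t) = (10 + t)/(1 + w)
Z(48) + o(-41, -12) = (3 + 48)² + (10 - 12)/(1 - 41) = 51² - 2/(-40) = 2601 - 1/40*(-2) = 2601 + 1/20 = 52021/20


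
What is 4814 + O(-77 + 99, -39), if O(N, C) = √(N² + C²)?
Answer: 4814 + √2005 ≈ 4858.8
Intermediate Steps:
O(N, C) = √(C² + N²)
4814 + O(-77 + 99, -39) = 4814 + √((-39)² + (-77 + 99)²) = 4814 + √(1521 + 22²) = 4814 + √(1521 + 484) = 4814 + √2005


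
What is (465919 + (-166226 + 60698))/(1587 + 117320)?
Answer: 360391/118907 ≈ 3.0309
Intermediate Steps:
(465919 + (-166226 + 60698))/(1587 + 117320) = (465919 - 105528)/118907 = 360391*(1/118907) = 360391/118907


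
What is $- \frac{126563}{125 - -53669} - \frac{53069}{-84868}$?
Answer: $- \frac{3943177449}{2282694596} \approx -1.7274$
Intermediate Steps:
$- \frac{126563}{125 - -53669} - \frac{53069}{-84868} = - \frac{126563}{125 + 53669} - - \frac{53069}{84868} = - \frac{126563}{53794} + \frac{53069}{84868} = - \frac{3943177449}{2282694596}$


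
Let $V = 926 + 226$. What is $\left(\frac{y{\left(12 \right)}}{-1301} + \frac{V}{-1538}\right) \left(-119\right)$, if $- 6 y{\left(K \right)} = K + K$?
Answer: $\frac{88809700}{1000469} \approx 88.768$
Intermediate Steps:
$y{\left(K \right)} = - \frac{K}{3}$ ($y{\left(K \right)} = - \frac{K + K}{6} = - \frac{2 K}{6} = - \frac{K}{3}$)
$V = 1152$
$\left(\frac{y{\left(12 \right)}}{-1301} + \frac{V}{-1538}\right) \left(-119\right) = \left(\frac{\left(- \frac{1}{3}\right) 12}{-1301} + \frac{1152}{-1538}\right) \left(-119\right) = \left(\left(-4\right) \left(- \frac{1}{1301}\right) + 1152 \left(- \frac{1}{1538}\right)\right) \left(-119\right) = \left(\frac{4}{1301} - \frac{576}{769}\right) \left(-119\right) = \left(- \frac{746300}{1000469}\right) \left(-119\right) = \frac{88809700}{1000469}$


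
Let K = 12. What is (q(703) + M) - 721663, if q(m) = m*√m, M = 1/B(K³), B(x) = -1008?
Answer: -727436305/1008 + 703*√703 ≈ -7.0302e+5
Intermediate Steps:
M = -1/1008 (M = 1/(-1008) = -1/1008 ≈ -0.00099206)
q(m) = m^(3/2)
(q(703) + M) - 721663 = (703^(3/2) - 1/1008) - 721663 = (703*√703 - 1/1008) - 721663 = (-1/1008 + 703*√703) - 721663 = -727436305/1008 + 703*√703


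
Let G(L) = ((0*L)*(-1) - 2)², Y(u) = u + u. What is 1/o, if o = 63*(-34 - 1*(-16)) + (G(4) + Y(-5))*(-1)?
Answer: -1/1128 ≈ -0.00088653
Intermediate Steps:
Y(u) = 2*u
G(L) = 4 (G(L) = (0*(-1) - 2)² = (0 - 2)² = (-2)² = 4)
o = -1128 (o = 63*(-34 - 1*(-16)) + (4 + 2*(-5))*(-1) = 63*(-34 + 16) + (4 - 10)*(-1) = 63*(-18) - 6*(-1) = -1134 + 6 = -1128)
1/o = 1/(-1128) = -1/1128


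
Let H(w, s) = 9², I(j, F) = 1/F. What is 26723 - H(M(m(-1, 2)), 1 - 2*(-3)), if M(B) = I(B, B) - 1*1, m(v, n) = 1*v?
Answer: 26642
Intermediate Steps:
m(v, n) = v
M(B) = -1 + 1/B (M(B) = 1/B - 1*1 = 1/B - 1 = -1 + 1/B)
H(w, s) = 81
26723 - H(M(m(-1, 2)), 1 - 2*(-3)) = 26723 - 1*81 = 26723 - 81 = 26642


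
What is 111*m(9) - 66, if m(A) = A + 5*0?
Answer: 933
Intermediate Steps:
m(A) = A (m(A) = A + 0 = A)
111*m(9) - 66 = 111*9 - 66 = 999 - 66 = 933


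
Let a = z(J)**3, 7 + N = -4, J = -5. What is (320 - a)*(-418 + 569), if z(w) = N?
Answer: 249301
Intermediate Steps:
N = -11 (N = -7 - 4 = -11)
z(w) = -11
a = -1331 (a = (-11)**3 = -1331)
(320 - a)*(-418 + 569) = (320 - 1*(-1331))*(-418 + 569) = (320 + 1331)*151 = 1651*151 = 249301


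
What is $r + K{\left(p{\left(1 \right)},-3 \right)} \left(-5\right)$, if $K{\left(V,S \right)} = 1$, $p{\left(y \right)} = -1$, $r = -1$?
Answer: $-6$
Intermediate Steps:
$r + K{\left(p{\left(1 \right)},-3 \right)} \left(-5\right) = -1 + 1 \left(-5\right) = -1 - 5 = -6$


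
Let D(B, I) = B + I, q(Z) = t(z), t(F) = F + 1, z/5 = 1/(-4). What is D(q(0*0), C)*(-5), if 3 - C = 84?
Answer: 1625/4 ≈ 406.25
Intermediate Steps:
z = -5/4 (z = 5/(-4) = 5*(-1/4) = -5/4 ≈ -1.2500)
C = -81 (C = 3 - 1*84 = 3 - 84 = -81)
t(F) = 1 + F
q(Z) = -1/4 (q(Z) = 1 - 5/4 = -1/4)
D(q(0*0), C)*(-5) = (-1/4 - 81)*(-5) = -325/4*(-5) = 1625/4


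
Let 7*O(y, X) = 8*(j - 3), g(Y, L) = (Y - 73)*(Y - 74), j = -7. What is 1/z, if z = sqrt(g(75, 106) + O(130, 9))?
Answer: -I*sqrt(462)/66 ≈ -0.32567*I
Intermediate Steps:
g(Y, L) = (-74 + Y)*(-73 + Y) (g(Y, L) = (-73 + Y)*(-74 + Y) = (-74 + Y)*(-73 + Y))
O(y, X) = -80/7 (O(y, X) = (8*(-7 - 3))/7 = (8*(-10))/7 = (1/7)*(-80) = -80/7)
z = I*sqrt(462)/7 (z = sqrt((5402 + 75**2 - 147*75) - 80/7) = sqrt((5402 + 5625 - 11025) - 80/7) = sqrt(2 - 80/7) = sqrt(-66/7) = I*sqrt(462)/7 ≈ 3.0706*I)
1/z = 1/(I*sqrt(462)/7) = -I*sqrt(462)/66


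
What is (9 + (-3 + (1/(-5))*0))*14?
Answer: 84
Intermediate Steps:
(9 + (-3 + (1/(-5))*0))*14 = (9 + (-3 + (1*(-⅕))*0))*14 = (9 + (-3 - ⅕*0))*14 = (9 + (-3 + 0))*14 = (9 - 3)*14 = 6*14 = 84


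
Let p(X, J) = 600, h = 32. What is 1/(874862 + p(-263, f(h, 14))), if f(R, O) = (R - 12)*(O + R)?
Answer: 1/875462 ≈ 1.1423e-6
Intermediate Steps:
f(R, O) = (-12 + R)*(O + R)
1/(874862 + p(-263, f(h, 14))) = 1/(874862 + 600) = 1/875462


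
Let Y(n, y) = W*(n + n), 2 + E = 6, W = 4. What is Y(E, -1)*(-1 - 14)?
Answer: -480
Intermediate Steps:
E = 4 (E = -2 + 6 = 4)
Y(n, y) = 8*n (Y(n, y) = 4*(n + n) = 4*(2*n) = 8*n)
Y(E, -1)*(-1 - 14) = (8*4)*(-1 - 14) = 32*(-15) = -480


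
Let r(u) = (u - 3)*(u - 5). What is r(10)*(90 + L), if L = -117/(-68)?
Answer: 218295/68 ≈ 3210.2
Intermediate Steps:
r(u) = (-5 + u)*(-3 + u) (r(u) = (-3 + u)*(-5 + u) = (-5 + u)*(-3 + u))
L = 117/68 (L = -117*(-1/68) = 117/68 ≈ 1.7206)
r(10)*(90 + L) = (15 + 10² - 8*10)*(90 + 117/68) = (15 + 100 - 80)*(6237/68) = 35*(6237/68) = 218295/68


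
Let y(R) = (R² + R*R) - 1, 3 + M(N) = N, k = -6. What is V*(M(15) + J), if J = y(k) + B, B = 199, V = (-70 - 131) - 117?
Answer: -89676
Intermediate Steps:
V = -318 (V = -201 - 117 = -318)
M(N) = -3 + N
y(R) = -1 + 2*R² (y(R) = (R² + R²) - 1 = 2*R² - 1 = -1 + 2*R²)
J = 270 (J = (-1 + 2*(-6)²) + 199 = (-1 + 2*36) + 199 = (-1 + 72) + 199 = 71 + 199 = 270)
V*(M(15) + J) = -318*((-3 + 15) + 270) = -318*(12 + 270) = -318*282 = -89676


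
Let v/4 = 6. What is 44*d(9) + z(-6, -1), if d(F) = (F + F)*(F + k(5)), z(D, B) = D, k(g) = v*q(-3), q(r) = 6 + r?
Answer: 64146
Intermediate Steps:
v = 24 (v = 4*6 = 24)
k(g) = 72 (k(g) = 24*(6 - 3) = 24*3 = 72)
d(F) = 2*F*(72 + F) (d(F) = (F + F)*(F + 72) = (2*F)*(72 + F) = 2*F*(72 + F))
44*d(9) + z(-6, -1) = 44*(2*9*(72 + 9)) - 6 = 44*(2*9*81) - 6 = 44*1458 - 6 = 64152 - 6 = 64146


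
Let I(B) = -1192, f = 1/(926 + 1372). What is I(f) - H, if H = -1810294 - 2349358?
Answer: 4158460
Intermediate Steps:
H = -4159652
f = 1/2298 ≈ 0.00043516
I(f) - H = -1192 - 1*(-4159652) = -1192 + 4159652 = 4158460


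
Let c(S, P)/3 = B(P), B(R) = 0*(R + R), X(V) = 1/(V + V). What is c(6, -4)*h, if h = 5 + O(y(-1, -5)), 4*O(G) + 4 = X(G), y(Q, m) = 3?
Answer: 0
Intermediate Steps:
X(V) = 1/(2*V)
O(G) = -1 + 1/(8*G) (O(G) = -1 + (1/(2*G))/4 = -1 + 1/(8*G))
B(R) = 0 (B(R) = 0*(2*R) = 0)
h = 97/24 (h = 5 + (⅛ - 1*3)/3 = 5 + (⅛ - 3)/3 = 5 + (⅓)*(-23/8) = 5 - 23/24 = 97/24 ≈ 4.0417)
c(S, P) = 0 (c(S, P) = 3*0 = 0)
c(6, -4)*h = 0*(97/24) = 0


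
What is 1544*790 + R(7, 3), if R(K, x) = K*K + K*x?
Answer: 1219830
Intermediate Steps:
R(K, x) = K² + K*x
1544*790 + R(7, 3) = 1544*790 + 7*(7 + 3) = 1219760 + 7*10 = 1219760 + 70 = 1219830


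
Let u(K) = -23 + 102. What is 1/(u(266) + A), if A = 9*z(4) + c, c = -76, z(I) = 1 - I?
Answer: -1/24 ≈ -0.041667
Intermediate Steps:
u(K) = 79
A = -103 (A = 9*(1 - 1*4) - 76 = 9*(1 - 4) - 76 = 9*(-3) - 76 = -27 - 76 = -103)
1/(u(266) + A) = 1/(79 - 103) = 1/(-24) = -1/24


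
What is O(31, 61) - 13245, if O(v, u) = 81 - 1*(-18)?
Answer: -13146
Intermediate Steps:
O(v, u) = 99 (O(v, u) = 81 + 18 = 99)
O(31, 61) - 13245 = 99 - 13245 = -13146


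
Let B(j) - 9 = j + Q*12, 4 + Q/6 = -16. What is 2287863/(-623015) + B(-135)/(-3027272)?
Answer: -3462503979123/943017932540 ≈ -3.6717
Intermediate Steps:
Q = -120 (Q = -24 + 6*(-16) = -24 - 96 = -120)
B(j) = -1431 + j (B(j) = 9 + (j - 120*12) = 9 + (j - 1440) = 9 + (-1440 + j) = -1431 + j)
2287863/(-623015) + B(-135)/(-3027272) = 2287863/(-623015) + (-1431 - 135)/(-3027272) = 2287863*(-1/623015) - 1566*(-1/3027272) = -2287863/623015 + 783/1513636 = -3462503979123/943017932540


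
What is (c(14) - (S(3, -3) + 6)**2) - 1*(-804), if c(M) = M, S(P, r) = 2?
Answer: 754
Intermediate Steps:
(c(14) - (S(3, -3) + 6)**2) - 1*(-804) = (14 - (2 + 6)**2) - 1*(-804) = (14 - 1*8**2) + 804 = (14 - 1*64) + 804 = (14 - 64) + 804 = -50 + 804 = 754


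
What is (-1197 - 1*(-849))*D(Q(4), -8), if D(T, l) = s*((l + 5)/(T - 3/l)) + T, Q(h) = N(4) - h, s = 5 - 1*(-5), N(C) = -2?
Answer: 232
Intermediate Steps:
s = 10 (s = 5 + 5 = 10)
Q(h) = -2 - h
D(T, l) = T + 10*(5 + l)/(T - 3/l) (D(T, l) = 10*((l + 5)/(T - 3/l)) + T = 10*((5 + l)/(T - 3/l)) + T = 10*(5 + l)/(T - 3/l) + T = T + 10*(5 + l)/(T - 3/l))
(-1197 - 1*(-849))*D(Q(4), -8) = (-1197 - 1*(-849))*((-3*(-2 - 1*4) + 10*(-8)² + 50*(-8) - 8*(-2 - 1*4)²)/(-3 + (-2 - 1*4)*(-8))) = (-1197 + 849)*((-3*(-2 - 4) + 10*64 - 400 - 8*(-2 - 4)²)/(-3 + (-2 - 4)*(-8))) = -348*(-3*(-6) + 640 - 400 - 8*(-6)²)/(-3 - 6*(-8)) = -348*(18 + 640 - 400 - 8*36)/(-3 + 48) = -348*(18 + 640 - 400 - 288)/45 = -116*(-30)/15 = -348*(-⅔) = 232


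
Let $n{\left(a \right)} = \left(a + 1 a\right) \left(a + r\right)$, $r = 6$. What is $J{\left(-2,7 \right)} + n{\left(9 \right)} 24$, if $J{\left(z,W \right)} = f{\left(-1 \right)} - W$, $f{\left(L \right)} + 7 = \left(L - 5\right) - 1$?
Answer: $6459$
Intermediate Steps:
$n{\left(a \right)} = 2 a \left(6 + a\right)$ ($n{\left(a \right)} = \left(a + 1 a\right) \left(a + 6\right) = \left(a + a\right) \left(6 + a\right) = 2 a \left(6 + a\right)$)
$f{\left(L \right)} = -13 + L$ ($f{\left(L \right)} = -7 + \left(\left(L - 5\right) - 1\right) = -7 + \left(\left(-5 + L\right) - 1\right) = -7 + \left(-6 + L\right) = -13 + L$)
$J{\left(z,W \right)} = -14 - W$ ($J{\left(z,W \right)} = \left(-13 - 1\right) - W = -14 - W$)
$J{\left(-2,7 \right)} + n{\left(9 \right)} 24 = \left(-14 - 7\right) + 2 \cdot 9 \left(6 + 9\right) 24 = \left(-14 - 7\right) + 2 \cdot 9 \cdot 15 \cdot 24 = -21 + 270 \cdot 24 = -21 + 6480 = 6459$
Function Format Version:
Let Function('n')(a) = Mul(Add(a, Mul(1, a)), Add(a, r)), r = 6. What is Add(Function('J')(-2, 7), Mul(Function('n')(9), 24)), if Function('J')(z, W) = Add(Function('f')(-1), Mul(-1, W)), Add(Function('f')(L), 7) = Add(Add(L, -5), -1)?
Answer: 6459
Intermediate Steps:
Function('n')(a) = Mul(2, a, Add(6, a)) (Function('n')(a) = Mul(Add(a, Mul(1, a)), Add(a, 6)) = Mul(Add(a, a), Add(6, a)) = Mul(Mul(2, a), Add(6, a)) = Mul(2, a, Add(6, a)))
Function('f')(L) = Add(-13, L) (Function('f')(L) = Add(-7, Add(Add(L, -5), -1)) = Add(-7, Add(Add(-5, L), -1)) = Add(-7, Add(-6, L)) = Add(-13, L))
Function('J')(z, W) = Add(-14, Mul(-1, W)) (Function('J')(z, W) = Add(Add(-13, -1), Mul(-1, W)) = Add(-14, Mul(-1, W)))
Add(Function('J')(-2, 7), Mul(Function('n')(9), 24)) = Add(Add(-14, Mul(-1, 7)), Mul(Mul(2, 9, Add(6, 9)), 24)) = Add(Add(-14, -7), Mul(Mul(2, 9, 15), 24)) = Add(-21, Mul(270, 24)) = Add(-21, 6480) = 6459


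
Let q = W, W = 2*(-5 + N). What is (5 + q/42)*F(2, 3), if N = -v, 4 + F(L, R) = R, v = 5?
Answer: -95/21 ≈ -4.5238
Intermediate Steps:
F(L, R) = -4 + R
N = -5 (N = -1*5 = -5)
W = -20 (W = 2*(-5 - 5) = 2*(-10) = -20)
q = -20
(5 + q/42)*F(2, 3) = (5 - 20/42)*(-4 + 3) = (5 - 20*1/42)*(-1) = (5 - 10/21)*(-1) = (95/21)*(-1) = -95/21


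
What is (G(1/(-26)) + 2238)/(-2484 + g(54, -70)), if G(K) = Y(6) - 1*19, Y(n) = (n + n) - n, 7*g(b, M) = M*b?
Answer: -2225/3024 ≈ -0.73578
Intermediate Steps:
g(b, M) = M*b/7 (g(b, M) = (M*b)/7 = M*b/7)
Y(n) = n (Y(n) = 2*n - n = n)
G(K) = -13 (G(K) = 6 - 1*19 = 6 - 19 = -13)
(G(1/(-26)) + 2238)/(-2484 + g(54, -70)) = (-13 + 2238)/(-2484 + (⅐)*(-70)*54) = 2225/(-2484 - 540) = 2225/(-3024) = 2225*(-1/3024) = -2225/3024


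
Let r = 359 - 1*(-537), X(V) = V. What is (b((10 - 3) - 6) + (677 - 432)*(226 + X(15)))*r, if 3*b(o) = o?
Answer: 158713856/3 ≈ 5.2905e+7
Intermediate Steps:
b(o) = o/3
r = 896 (r = 359 + 537 = 896)
(b((10 - 3) - 6) + (677 - 432)*(226 + X(15)))*r = (((10 - 3) - 6)/3 + (677 - 432)*(226 + 15))*896 = ((7 - 6)/3 + 245*241)*896 = ((⅓)*1 + 59045)*896 = (⅓ + 59045)*896 = (177136/3)*896 = 158713856/3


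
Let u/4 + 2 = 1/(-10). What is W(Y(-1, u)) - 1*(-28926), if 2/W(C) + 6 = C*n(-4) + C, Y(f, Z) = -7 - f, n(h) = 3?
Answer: 433889/15 ≈ 28926.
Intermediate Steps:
u = -42/5 (u = -8 + 4*(1/(-10)) = -8 + 4*(1*(-⅒)) = -8 + 4*(-⅒) = -8 - ⅖ = -42/5 ≈ -8.4000)
W(C) = 2/(-6 + 4*C) (W(C) = 2/(-6 + (C*3 + C)) = 2/(-6 + (3*C + C)) = 2/(-6 + 4*C))
W(Y(-1, u)) - 1*(-28926) = 1/(-3 + 2*(-7 - 1*(-1))) - 1*(-28926) = 1/(-3 + 2*(-7 + 1)) + 28926 = 1/(-3 + 2*(-6)) + 28926 = 1/(-3 - 12) + 28926 = 1/(-15) + 28926 = -1/15 + 28926 = 433889/15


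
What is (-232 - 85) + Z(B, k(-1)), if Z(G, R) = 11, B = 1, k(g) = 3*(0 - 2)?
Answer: -306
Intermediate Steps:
k(g) = -6 (k(g) = 3*(-2) = -6)
(-232 - 85) + Z(B, k(-1)) = (-232 - 85) + 11 = -317 + 11 = -306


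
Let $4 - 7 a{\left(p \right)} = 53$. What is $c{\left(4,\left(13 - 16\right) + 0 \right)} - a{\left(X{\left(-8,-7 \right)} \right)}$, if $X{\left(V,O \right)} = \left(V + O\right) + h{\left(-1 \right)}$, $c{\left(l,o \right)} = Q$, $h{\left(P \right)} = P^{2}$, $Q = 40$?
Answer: $47$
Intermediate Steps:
$c{\left(l,o \right)} = 40$
$X{\left(V,O \right)} = 1 + O + V$ ($X{\left(V,O \right)} = \left(V + O\right) + \left(-1\right)^{2} = \left(O + V\right) + 1 = 1 + O + V$)
$a{\left(p \right)} = -7$ ($a{\left(p \right)} = \frac{4}{7} - \frac{53}{7} = -7$)
$c{\left(4,\left(13 - 16\right) + 0 \right)} - a{\left(X{\left(-8,-7 \right)} \right)} = 40 - -7 = 40 + 7 = 47$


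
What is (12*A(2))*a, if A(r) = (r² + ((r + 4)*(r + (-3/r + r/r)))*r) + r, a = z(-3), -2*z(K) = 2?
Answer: -288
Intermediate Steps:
z(K) = -1 (z(K) = -½*2 = -1)
a = -1
A(r) = r + r² + r*(4 + r)*(1 + r - 3/r) (A(r) = (r² + ((4 + r)*(r + (-3/r + 1)))*r) + r = (r² + ((4 + r)*(r + (1 - 3/r)))*r) + r = (r² + ((4 + r)*(1 + r - 3/r))*r) + r = (r² + r*(4 + r)*(1 + r - 3/r)) + r = r + r² + r*(4 + r)*(1 + r - 3/r))
(12*A(2))*a = (12*(-12 + 2³ + 2*2 + 6*2²))*(-1) = (12*(-12 + 8 + 4 + 6*4))*(-1) = (12*(-12 + 8 + 4 + 24))*(-1) = (12*24)*(-1) = 288*(-1) = -288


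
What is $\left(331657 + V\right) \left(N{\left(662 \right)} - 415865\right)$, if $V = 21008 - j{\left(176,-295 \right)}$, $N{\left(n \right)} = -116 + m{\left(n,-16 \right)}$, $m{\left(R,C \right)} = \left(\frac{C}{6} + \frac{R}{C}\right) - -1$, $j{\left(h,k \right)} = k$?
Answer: $- \frac{440519537240}{3} \approx -1.4684 \cdot 10^{11}$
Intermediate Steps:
$m{\left(R,C \right)} = 1 + \frac{C}{6} + \frac{R}{C}$ ($m{\left(R,C \right)} = \left(C \frac{1}{6} + \frac{R}{C}\right) + 1 = \left(\frac{C}{6} + \frac{R}{C}\right) + 1 = 1 + \frac{C}{6} + \frac{R}{C}$)
$N{\left(n \right)} = - \frac{353}{3} - \frac{n}{16}$ ($N{\left(n \right)} = -116 + \left(1 + \frac{1}{6} \left(-16\right) + \frac{n}{-16}\right) = -116 + \left(1 - \frac{8}{3} + n \left(- \frac{1}{16}\right)\right) = -116 - \left(\frac{5}{3} + \frac{n}{16}\right) = - \frac{353}{3} - \frac{n}{16}$)
$V = 21303$ ($V = 21008 - -295 = 21008 + 295 = 21303$)
$\left(331657 + V\right) \left(N{\left(662 \right)} - 415865\right) = \left(331657 + 21303\right) \left(\left(- \frac{353}{3} - \frac{331}{8}\right) - 415865\right) = 352960 \left(\left(- \frac{353}{3} - \frac{331}{8}\right) - 415865\right) = 352960 \left(- \frac{3817}{24} - 415865\right) = 352960 \left(- \frac{9984577}{24}\right) = - \frac{440519537240}{3}$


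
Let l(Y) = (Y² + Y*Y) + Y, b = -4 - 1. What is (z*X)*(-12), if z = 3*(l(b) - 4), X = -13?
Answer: 19188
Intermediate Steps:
b = -5
l(Y) = Y + 2*Y² (l(Y) = (Y² + Y²) + Y = 2*Y² + Y = Y + 2*Y²)
z = 123 (z = 3*(-5*(1 + 2*(-5)) - 4) = 3*(-5*(1 - 10) - 4) = 3*(-5*(-9) - 4) = 3*(45 - 4) = 3*41 = 123)
(z*X)*(-12) = (123*(-13))*(-12) = -1599*(-12) = 19188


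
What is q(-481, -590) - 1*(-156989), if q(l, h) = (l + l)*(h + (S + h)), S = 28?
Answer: 1265213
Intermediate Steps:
q(l, h) = 2*l*(28 + 2*h) (q(l, h) = (l + l)*(h + (28 + h)) = (2*l)*(28 + 2*h) = 2*l*(28 + 2*h))
q(-481, -590) - 1*(-156989) = 4*(-481)*(14 - 590) - 1*(-156989) = 4*(-481)*(-576) + 156989 = 1108224 + 156989 = 1265213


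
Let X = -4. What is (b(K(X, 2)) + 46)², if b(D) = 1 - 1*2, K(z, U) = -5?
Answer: 2025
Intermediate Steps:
b(D) = -1 (b(D) = 1 - 2 = -1)
(b(K(X, 2)) + 46)² = (-1 + 46)² = 45² = 2025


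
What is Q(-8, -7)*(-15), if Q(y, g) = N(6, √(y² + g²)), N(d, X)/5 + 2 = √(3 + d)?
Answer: -75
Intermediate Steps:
N(d, X) = -10 + 5*√(3 + d)
Q(y, g) = 5 (Q(y, g) = -10 + 5*√(3 + 6) = -10 + 5*√9 = -10 + 5*3 = -10 + 15 = 5)
Q(-8, -7)*(-15) = 5*(-15) = -75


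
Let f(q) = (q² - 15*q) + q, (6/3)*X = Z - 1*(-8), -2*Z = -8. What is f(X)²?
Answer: 2304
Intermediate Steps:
Z = 4 (Z = -½*(-8) = 4)
X = 6 (X = (4 - 1*(-8))/2 = (4 + 8)/2 = (½)*12 = 6)
f(q) = q² - 14*q
f(X)² = (6*(-14 + 6))² = (6*(-8))² = (-48)² = 2304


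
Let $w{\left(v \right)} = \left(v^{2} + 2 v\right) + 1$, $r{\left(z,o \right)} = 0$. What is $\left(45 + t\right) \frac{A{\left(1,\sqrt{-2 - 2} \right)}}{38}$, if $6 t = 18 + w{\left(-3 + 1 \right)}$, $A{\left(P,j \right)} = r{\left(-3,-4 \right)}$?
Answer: $0$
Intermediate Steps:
$A{\left(P,j \right)} = 0$
$w{\left(v \right)} = 1 + v^{2} + 2 v$
$t = \frac{19}{6}$ ($t = \frac{18 + \left(1 + \left(-3 + 1\right)^{2} + 2 \left(-3 + 1\right)\right)}{6} = \frac{18 + \left(1 + \left(-2\right)^{2} + 2 \left(-2\right)\right)}{6} = \frac{18 + \left(1 + 4 - 4\right)}{6} = \frac{18 + 1}{6} = \frac{1}{6} \cdot 19 = \frac{19}{6} \approx 3.1667$)
$\left(45 + t\right) \frac{A{\left(1,\sqrt{-2 - 2} \right)}}{38} = \left(45 + \frac{19}{6}\right) \frac{0}{38} = \frac{289 \cdot 0 \cdot \frac{1}{38}}{6} = \frac{289}{6} \cdot 0 = 0$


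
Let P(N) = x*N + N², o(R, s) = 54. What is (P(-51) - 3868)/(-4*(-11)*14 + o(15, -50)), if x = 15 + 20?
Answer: -1526/335 ≈ -4.5552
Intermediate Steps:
x = 35
P(N) = N² + 35*N (P(N) = 35*N + N² = N² + 35*N)
(P(-51) - 3868)/(-4*(-11)*14 + o(15, -50)) = (-51*(35 - 51) - 3868)/(-4*(-11)*14 + 54) = (-51*(-16) - 3868)/(44*14 + 54) = (816 - 3868)/(616 + 54) = -3052/670 = -3052*1/670 = -1526/335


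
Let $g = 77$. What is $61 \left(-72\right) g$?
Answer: $-338184$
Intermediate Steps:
$61 \left(-72\right) g = 61 \left(-72\right) 77 = \left(-4392\right) 77 = -338184$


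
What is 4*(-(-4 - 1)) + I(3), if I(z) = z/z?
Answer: 21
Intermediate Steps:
I(z) = 1
4*(-(-4 - 1)) + I(3) = 4*(-(-4 - 1)) + 1 = 4*(-1*(-5)) + 1 = 4*5 + 1 = 20 + 1 = 21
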